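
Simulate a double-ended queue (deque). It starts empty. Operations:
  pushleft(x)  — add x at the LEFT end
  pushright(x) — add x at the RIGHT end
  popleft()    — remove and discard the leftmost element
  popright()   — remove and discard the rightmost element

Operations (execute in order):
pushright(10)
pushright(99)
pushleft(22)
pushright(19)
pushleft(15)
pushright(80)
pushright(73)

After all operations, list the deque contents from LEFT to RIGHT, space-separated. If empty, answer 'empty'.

Answer: 15 22 10 99 19 80 73

Derivation:
pushright(10): [10]
pushright(99): [10, 99]
pushleft(22): [22, 10, 99]
pushright(19): [22, 10, 99, 19]
pushleft(15): [15, 22, 10, 99, 19]
pushright(80): [15, 22, 10, 99, 19, 80]
pushright(73): [15, 22, 10, 99, 19, 80, 73]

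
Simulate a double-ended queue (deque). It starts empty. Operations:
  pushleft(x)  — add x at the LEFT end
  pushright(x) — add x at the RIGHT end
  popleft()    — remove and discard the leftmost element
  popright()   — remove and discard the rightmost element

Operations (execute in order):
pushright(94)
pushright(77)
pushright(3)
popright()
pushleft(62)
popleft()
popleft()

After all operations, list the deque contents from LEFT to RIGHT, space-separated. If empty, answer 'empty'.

pushright(94): [94]
pushright(77): [94, 77]
pushright(3): [94, 77, 3]
popright(): [94, 77]
pushleft(62): [62, 94, 77]
popleft(): [94, 77]
popleft(): [77]

Answer: 77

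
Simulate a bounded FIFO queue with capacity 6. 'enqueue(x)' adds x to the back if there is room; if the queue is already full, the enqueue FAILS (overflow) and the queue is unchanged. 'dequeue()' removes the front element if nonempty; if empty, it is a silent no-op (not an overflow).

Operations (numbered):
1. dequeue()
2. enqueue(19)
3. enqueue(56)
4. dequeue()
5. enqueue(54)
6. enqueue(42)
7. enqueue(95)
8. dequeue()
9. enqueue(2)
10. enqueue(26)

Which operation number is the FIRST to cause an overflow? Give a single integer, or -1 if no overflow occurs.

Answer: -1

Derivation:
1. dequeue(): empty, no-op, size=0
2. enqueue(19): size=1
3. enqueue(56): size=2
4. dequeue(): size=1
5. enqueue(54): size=2
6. enqueue(42): size=3
7. enqueue(95): size=4
8. dequeue(): size=3
9. enqueue(2): size=4
10. enqueue(26): size=5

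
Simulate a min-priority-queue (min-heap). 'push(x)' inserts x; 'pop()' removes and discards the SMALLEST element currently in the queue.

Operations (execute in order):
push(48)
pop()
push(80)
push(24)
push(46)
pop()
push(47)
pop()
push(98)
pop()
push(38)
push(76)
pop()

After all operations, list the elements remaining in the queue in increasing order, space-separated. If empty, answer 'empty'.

push(48): heap contents = [48]
pop() → 48: heap contents = []
push(80): heap contents = [80]
push(24): heap contents = [24, 80]
push(46): heap contents = [24, 46, 80]
pop() → 24: heap contents = [46, 80]
push(47): heap contents = [46, 47, 80]
pop() → 46: heap contents = [47, 80]
push(98): heap contents = [47, 80, 98]
pop() → 47: heap contents = [80, 98]
push(38): heap contents = [38, 80, 98]
push(76): heap contents = [38, 76, 80, 98]
pop() → 38: heap contents = [76, 80, 98]

Answer: 76 80 98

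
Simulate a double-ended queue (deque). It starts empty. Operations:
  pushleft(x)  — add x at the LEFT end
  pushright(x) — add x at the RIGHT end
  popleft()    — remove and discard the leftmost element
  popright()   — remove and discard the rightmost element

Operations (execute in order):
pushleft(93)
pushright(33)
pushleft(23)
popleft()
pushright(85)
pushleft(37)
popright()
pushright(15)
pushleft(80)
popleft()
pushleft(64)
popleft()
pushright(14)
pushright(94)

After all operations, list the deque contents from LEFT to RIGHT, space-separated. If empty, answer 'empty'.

Answer: 37 93 33 15 14 94

Derivation:
pushleft(93): [93]
pushright(33): [93, 33]
pushleft(23): [23, 93, 33]
popleft(): [93, 33]
pushright(85): [93, 33, 85]
pushleft(37): [37, 93, 33, 85]
popright(): [37, 93, 33]
pushright(15): [37, 93, 33, 15]
pushleft(80): [80, 37, 93, 33, 15]
popleft(): [37, 93, 33, 15]
pushleft(64): [64, 37, 93, 33, 15]
popleft(): [37, 93, 33, 15]
pushright(14): [37, 93, 33, 15, 14]
pushright(94): [37, 93, 33, 15, 14, 94]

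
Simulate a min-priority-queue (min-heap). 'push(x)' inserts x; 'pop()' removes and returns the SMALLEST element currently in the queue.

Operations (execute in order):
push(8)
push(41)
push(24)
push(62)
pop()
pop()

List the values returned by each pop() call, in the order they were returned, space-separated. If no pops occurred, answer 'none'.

push(8): heap contents = [8]
push(41): heap contents = [8, 41]
push(24): heap contents = [8, 24, 41]
push(62): heap contents = [8, 24, 41, 62]
pop() → 8: heap contents = [24, 41, 62]
pop() → 24: heap contents = [41, 62]

Answer: 8 24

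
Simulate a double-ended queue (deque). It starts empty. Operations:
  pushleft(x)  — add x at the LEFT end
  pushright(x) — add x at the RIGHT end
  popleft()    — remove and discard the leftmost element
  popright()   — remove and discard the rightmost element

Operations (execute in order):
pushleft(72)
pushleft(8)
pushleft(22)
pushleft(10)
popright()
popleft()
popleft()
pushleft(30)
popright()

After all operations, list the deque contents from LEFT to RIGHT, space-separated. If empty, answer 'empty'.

pushleft(72): [72]
pushleft(8): [8, 72]
pushleft(22): [22, 8, 72]
pushleft(10): [10, 22, 8, 72]
popright(): [10, 22, 8]
popleft(): [22, 8]
popleft(): [8]
pushleft(30): [30, 8]
popright(): [30]

Answer: 30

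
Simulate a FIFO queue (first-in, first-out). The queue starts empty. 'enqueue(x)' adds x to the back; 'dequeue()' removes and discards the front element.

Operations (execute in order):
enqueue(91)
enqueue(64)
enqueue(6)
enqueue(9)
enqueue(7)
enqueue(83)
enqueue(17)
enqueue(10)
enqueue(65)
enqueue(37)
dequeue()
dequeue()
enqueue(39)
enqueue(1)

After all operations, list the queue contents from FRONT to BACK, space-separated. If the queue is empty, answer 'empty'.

enqueue(91): [91]
enqueue(64): [91, 64]
enqueue(6): [91, 64, 6]
enqueue(9): [91, 64, 6, 9]
enqueue(7): [91, 64, 6, 9, 7]
enqueue(83): [91, 64, 6, 9, 7, 83]
enqueue(17): [91, 64, 6, 9, 7, 83, 17]
enqueue(10): [91, 64, 6, 9, 7, 83, 17, 10]
enqueue(65): [91, 64, 6, 9, 7, 83, 17, 10, 65]
enqueue(37): [91, 64, 6, 9, 7, 83, 17, 10, 65, 37]
dequeue(): [64, 6, 9, 7, 83, 17, 10, 65, 37]
dequeue(): [6, 9, 7, 83, 17, 10, 65, 37]
enqueue(39): [6, 9, 7, 83, 17, 10, 65, 37, 39]
enqueue(1): [6, 9, 7, 83, 17, 10, 65, 37, 39, 1]

Answer: 6 9 7 83 17 10 65 37 39 1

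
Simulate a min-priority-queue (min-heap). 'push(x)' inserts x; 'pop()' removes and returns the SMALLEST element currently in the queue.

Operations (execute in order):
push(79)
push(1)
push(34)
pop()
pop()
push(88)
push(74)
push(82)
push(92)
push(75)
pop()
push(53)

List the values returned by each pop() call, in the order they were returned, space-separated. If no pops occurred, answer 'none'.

Answer: 1 34 74

Derivation:
push(79): heap contents = [79]
push(1): heap contents = [1, 79]
push(34): heap contents = [1, 34, 79]
pop() → 1: heap contents = [34, 79]
pop() → 34: heap contents = [79]
push(88): heap contents = [79, 88]
push(74): heap contents = [74, 79, 88]
push(82): heap contents = [74, 79, 82, 88]
push(92): heap contents = [74, 79, 82, 88, 92]
push(75): heap contents = [74, 75, 79, 82, 88, 92]
pop() → 74: heap contents = [75, 79, 82, 88, 92]
push(53): heap contents = [53, 75, 79, 82, 88, 92]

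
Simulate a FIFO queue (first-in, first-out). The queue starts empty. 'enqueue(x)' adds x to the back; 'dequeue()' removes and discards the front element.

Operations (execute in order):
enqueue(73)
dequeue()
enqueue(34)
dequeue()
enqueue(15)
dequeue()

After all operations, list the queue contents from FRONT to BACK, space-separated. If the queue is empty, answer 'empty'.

enqueue(73): [73]
dequeue(): []
enqueue(34): [34]
dequeue(): []
enqueue(15): [15]
dequeue(): []

Answer: empty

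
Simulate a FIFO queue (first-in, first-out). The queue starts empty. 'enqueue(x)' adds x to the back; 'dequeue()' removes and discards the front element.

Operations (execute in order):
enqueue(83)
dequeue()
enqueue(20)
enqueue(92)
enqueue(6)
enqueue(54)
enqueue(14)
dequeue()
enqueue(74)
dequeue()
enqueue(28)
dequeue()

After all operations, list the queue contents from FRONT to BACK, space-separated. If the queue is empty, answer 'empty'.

enqueue(83): [83]
dequeue(): []
enqueue(20): [20]
enqueue(92): [20, 92]
enqueue(6): [20, 92, 6]
enqueue(54): [20, 92, 6, 54]
enqueue(14): [20, 92, 6, 54, 14]
dequeue(): [92, 6, 54, 14]
enqueue(74): [92, 6, 54, 14, 74]
dequeue(): [6, 54, 14, 74]
enqueue(28): [6, 54, 14, 74, 28]
dequeue(): [54, 14, 74, 28]

Answer: 54 14 74 28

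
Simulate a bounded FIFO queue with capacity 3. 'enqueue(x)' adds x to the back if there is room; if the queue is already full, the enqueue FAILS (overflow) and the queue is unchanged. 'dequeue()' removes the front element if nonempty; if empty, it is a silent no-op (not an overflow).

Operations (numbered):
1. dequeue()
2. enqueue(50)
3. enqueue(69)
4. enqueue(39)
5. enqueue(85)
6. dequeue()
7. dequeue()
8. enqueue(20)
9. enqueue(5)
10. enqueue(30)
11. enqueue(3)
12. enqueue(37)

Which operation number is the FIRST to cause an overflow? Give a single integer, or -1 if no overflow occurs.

1. dequeue(): empty, no-op, size=0
2. enqueue(50): size=1
3. enqueue(69): size=2
4. enqueue(39): size=3
5. enqueue(85): size=3=cap → OVERFLOW (fail)
6. dequeue(): size=2
7. dequeue(): size=1
8. enqueue(20): size=2
9. enqueue(5): size=3
10. enqueue(30): size=3=cap → OVERFLOW (fail)
11. enqueue(3): size=3=cap → OVERFLOW (fail)
12. enqueue(37): size=3=cap → OVERFLOW (fail)

Answer: 5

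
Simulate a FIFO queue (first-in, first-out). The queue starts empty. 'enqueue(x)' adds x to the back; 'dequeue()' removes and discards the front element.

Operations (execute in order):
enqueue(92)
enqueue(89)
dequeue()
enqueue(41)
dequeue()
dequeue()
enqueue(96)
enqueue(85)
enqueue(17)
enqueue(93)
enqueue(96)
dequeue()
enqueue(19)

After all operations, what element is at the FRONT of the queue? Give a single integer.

enqueue(92): queue = [92]
enqueue(89): queue = [92, 89]
dequeue(): queue = [89]
enqueue(41): queue = [89, 41]
dequeue(): queue = [41]
dequeue(): queue = []
enqueue(96): queue = [96]
enqueue(85): queue = [96, 85]
enqueue(17): queue = [96, 85, 17]
enqueue(93): queue = [96, 85, 17, 93]
enqueue(96): queue = [96, 85, 17, 93, 96]
dequeue(): queue = [85, 17, 93, 96]
enqueue(19): queue = [85, 17, 93, 96, 19]

Answer: 85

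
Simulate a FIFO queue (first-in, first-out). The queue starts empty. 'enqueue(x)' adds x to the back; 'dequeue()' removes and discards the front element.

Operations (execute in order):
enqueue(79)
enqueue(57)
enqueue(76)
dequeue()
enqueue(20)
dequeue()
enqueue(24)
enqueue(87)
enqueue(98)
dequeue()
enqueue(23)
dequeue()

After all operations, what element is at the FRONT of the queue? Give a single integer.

enqueue(79): queue = [79]
enqueue(57): queue = [79, 57]
enqueue(76): queue = [79, 57, 76]
dequeue(): queue = [57, 76]
enqueue(20): queue = [57, 76, 20]
dequeue(): queue = [76, 20]
enqueue(24): queue = [76, 20, 24]
enqueue(87): queue = [76, 20, 24, 87]
enqueue(98): queue = [76, 20, 24, 87, 98]
dequeue(): queue = [20, 24, 87, 98]
enqueue(23): queue = [20, 24, 87, 98, 23]
dequeue(): queue = [24, 87, 98, 23]

Answer: 24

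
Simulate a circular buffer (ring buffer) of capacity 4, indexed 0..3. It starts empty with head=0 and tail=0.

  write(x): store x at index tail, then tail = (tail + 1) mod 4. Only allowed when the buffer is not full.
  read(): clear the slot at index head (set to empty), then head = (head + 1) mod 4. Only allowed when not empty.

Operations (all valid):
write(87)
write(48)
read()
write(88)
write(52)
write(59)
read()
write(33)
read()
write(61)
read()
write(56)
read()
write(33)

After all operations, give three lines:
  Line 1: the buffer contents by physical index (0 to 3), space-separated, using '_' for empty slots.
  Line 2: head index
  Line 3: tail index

Answer: 33 33 61 56
1
1

Derivation:
write(87): buf=[87 _ _ _], head=0, tail=1, size=1
write(48): buf=[87 48 _ _], head=0, tail=2, size=2
read(): buf=[_ 48 _ _], head=1, tail=2, size=1
write(88): buf=[_ 48 88 _], head=1, tail=3, size=2
write(52): buf=[_ 48 88 52], head=1, tail=0, size=3
write(59): buf=[59 48 88 52], head=1, tail=1, size=4
read(): buf=[59 _ 88 52], head=2, tail=1, size=3
write(33): buf=[59 33 88 52], head=2, tail=2, size=4
read(): buf=[59 33 _ 52], head=3, tail=2, size=3
write(61): buf=[59 33 61 52], head=3, tail=3, size=4
read(): buf=[59 33 61 _], head=0, tail=3, size=3
write(56): buf=[59 33 61 56], head=0, tail=0, size=4
read(): buf=[_ 33 61 56], head=1, tail=0, size=3
write(33): buf=[33 33 61 56], head=1, tail=1, size=4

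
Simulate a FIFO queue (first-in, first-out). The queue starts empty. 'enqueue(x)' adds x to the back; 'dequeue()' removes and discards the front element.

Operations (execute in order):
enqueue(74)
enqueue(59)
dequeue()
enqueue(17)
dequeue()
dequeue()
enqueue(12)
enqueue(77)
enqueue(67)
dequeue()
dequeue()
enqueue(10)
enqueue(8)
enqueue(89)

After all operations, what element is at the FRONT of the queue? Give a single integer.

enqueue(74): queue = [74]
enqueue(59): queue = [74, 59]
dequeue(): queue = [59]
enqueue(17): queue = [59, 17]
dequeue(): queue = [17]
dequeue(): queue = []
enqueue(12): queue = [12]
enqueue(77): queue = [12, 77]
enqueue(67): queue = [12, 77, 67]
dequeue(): queue = [77, 67]
dequeue(): queue = [67]
enqueue(10): queue = [67, 10]
enqueue(8): queue = [67, 10, 8]
enqueue(89): queue = [67, 10, 8, 89]

Answer: 67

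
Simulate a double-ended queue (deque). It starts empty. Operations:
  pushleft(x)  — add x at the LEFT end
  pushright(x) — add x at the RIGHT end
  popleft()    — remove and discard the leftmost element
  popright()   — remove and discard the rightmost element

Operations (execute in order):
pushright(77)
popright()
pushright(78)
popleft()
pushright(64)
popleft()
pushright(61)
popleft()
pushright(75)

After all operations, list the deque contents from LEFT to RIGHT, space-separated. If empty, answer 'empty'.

pushright(77): [77]
popright(): []
pushright(78): [78]
popleft(): []
pushright(64): [64]
popleft(): []
pushright(61): [61]
popleft(): []
pushright(75): [75]

Answer: 75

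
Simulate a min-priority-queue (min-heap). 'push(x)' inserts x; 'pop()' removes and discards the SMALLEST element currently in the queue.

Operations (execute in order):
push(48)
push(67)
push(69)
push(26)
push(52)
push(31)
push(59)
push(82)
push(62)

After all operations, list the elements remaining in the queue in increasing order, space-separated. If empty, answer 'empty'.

Answer: 26 31 48 52 59 62 67 69 82

Derivation:
push(48): heap contents = [48]
push(67): heap contents = [48, 67]
push(69): heap contents = [48, 67, 69]
push(26): heap contents = [26, 48, 67, 69]
push(52): heap contents = [26, 48, 52, 67, 69]
push(31): heap contents = [26, 31, 48, 52, 67, 69]
push(59): heap contents = [26, 31, 48, 52, 59, 67, 69]
push(82): heap contents = [26, 31, 48, 52, 59, 67, 69, 82]
push(62): heap contents = [26, 31, 48, 52, 59, 62, 67, 69, 82]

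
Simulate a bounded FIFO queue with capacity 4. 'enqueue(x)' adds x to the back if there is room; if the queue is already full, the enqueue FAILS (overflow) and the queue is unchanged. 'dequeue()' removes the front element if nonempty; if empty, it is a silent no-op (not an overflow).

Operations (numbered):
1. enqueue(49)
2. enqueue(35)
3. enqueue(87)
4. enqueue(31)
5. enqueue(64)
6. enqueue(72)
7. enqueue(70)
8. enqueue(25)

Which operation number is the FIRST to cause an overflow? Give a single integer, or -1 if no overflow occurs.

Answer: 5

Derivation:
1. enqueue(49): size=1
2. enqueue(35): size=2
3. enqueue(87): size=3
4. enqueue(31): size=4
5. enqueue(64): size=4=cap → OVERFLOW (fail)
6. enqueue(72): size=4=cap → OVERFLOW (fail)
7. enqueue(70): size=4=cap → OVERFLOW (fail)
8. enqueue(25): size=4=cap → OVERFLOW (fail)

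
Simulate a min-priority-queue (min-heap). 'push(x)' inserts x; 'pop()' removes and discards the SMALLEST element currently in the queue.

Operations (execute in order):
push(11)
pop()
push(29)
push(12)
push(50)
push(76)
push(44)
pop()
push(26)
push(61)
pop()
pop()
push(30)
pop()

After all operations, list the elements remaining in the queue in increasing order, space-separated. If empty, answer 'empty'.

Answer: 44 50 61 76

Derivation:
push(11): heap contents = [11]
pop() → 11: heap contents = []
push(29): heap contents = [29]
push(12): heap contents = [12, 29]
push(50): heap contents = [12, 29, 50]
push(76): heap contents = [12, 29, 50, 76]
push(44): heap contents = [12, 29, 44, 50, 76]
pop() → 12: heap contents = [29, 44, 50, 76]
push(26): heap contents = [26, 29, 44, 50, 76]
push(61): heap contents = [26, 29, 44, 50, 61, 76]
pop() → 26: heap contents = [29, 44, 50, 61, 76]
pop() → 29: heap contents = [44, 50, 61, 76]
push(30): heap contents = [30, 44, 50, 61, 76]
pop() → 30: heap contents = [44, 50, 61, 76]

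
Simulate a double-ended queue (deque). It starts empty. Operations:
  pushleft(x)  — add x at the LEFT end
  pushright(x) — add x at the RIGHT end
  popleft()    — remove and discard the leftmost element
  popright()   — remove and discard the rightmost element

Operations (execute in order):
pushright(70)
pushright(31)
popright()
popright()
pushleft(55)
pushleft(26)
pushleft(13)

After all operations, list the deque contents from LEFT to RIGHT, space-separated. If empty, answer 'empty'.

Answer: 13 26 55

Derivation:
pushright(70): [70]
pushright(31): [70, 31]
popright(): [70]
popright(): []
pushleft(55): [55]
pushleft(26): [26, 55]
pushleft(13): [13, 26, 55]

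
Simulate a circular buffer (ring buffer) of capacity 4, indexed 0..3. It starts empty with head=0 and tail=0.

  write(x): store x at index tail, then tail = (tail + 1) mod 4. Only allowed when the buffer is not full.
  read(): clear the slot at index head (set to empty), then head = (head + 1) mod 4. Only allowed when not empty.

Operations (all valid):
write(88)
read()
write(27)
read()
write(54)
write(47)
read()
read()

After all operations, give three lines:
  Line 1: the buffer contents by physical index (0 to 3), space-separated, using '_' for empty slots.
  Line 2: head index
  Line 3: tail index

write(88): buf=[88 _ _ _], head=0, tail=1, size=1
read(): buf=[_ _ _ _], head=1, tail=1, size=0
write(27): buf=[_ 27 _ _], head=1, tail=2, size=1
read(): buf=[_ _ _ _], head=2, tail=2, size=0
write(54): buf=[_ _ 54 _], head=2, tail=3, size=1
write(47): buf=[_ _ 54 47], head=2, tail=0, size=2
read(): buf=[_ _ _ 47], head=3, tail=0, size=1
read(): buf=[_ _ _ _], head=0, tail=0, size=0

Answer: _ _ _ _
0
0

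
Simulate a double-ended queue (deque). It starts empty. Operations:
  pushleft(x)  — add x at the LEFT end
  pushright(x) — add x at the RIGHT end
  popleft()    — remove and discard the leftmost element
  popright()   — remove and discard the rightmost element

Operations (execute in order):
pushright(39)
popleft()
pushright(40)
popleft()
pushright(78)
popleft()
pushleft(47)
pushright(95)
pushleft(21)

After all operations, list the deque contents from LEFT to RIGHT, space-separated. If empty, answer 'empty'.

Answer: 21 47 95

Derivation:
pushright(39): [39]
popleft(): []
pushright(40): [40]
popleft(): []
pushright(78): [78]
popleft(): []
pushleft(47): [47]
pushright(95): [47, 95]
pushleft(21): [21, 47, 95]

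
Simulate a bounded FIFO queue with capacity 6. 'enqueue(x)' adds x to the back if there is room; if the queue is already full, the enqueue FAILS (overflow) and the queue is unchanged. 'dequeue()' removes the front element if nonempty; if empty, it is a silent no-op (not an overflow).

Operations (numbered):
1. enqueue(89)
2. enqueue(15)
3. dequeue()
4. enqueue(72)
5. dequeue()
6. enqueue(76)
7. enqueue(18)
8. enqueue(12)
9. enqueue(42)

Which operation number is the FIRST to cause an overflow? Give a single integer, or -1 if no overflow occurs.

1. enqueue(89): size=1
2. enqueue(15): size=2
3. dequeue(): size=1
4. enqueue(72): size=2
5. dequeue(): size=1
6. enqueue(76): size=2
7. enqueue(18): size=3
8. enqueue(12): size=4
9. enqueue(42): size=5

Answer: -1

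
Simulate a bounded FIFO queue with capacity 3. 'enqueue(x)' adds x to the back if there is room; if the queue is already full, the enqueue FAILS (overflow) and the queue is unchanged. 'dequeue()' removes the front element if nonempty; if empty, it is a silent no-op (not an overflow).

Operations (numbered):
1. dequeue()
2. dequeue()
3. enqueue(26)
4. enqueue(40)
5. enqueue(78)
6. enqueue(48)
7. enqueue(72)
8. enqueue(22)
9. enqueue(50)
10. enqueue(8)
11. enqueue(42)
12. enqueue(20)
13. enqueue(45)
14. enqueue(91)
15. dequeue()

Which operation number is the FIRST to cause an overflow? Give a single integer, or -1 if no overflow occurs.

Answer: 6

Derivation:
1. dequeue(): empty, no-op, size=0
2. dequeue(): empty, no-op, size=0
3. enqueue(26): size=1
4. enqueue(40): size=2
5. enqueue(78): size=3
6. enqueue(48): size=3=cap → OVERFLOW (fail)
7. enqueue(72): size=3=cap → OVERFLOW (fail)
8. enqueue(22): size=3=cap → OVERFLOW (fail)
9. enqueue(50): size=3=cap → OVERFLOW (fail)
10. enqueue(8): size=3=cap → OVERFLOW (fail)
11. enqueue(42): size=3=cap → OVERFLOW (fail)
12. enqueue(20): size=3=cap → OVERFLOW (fail)
13. enqueue(45): size=3=cap → OVERFLOW (fail)
14. enqueue(91): size=3=cap → OVERFLOW (fail)
15. dequeue(): size=2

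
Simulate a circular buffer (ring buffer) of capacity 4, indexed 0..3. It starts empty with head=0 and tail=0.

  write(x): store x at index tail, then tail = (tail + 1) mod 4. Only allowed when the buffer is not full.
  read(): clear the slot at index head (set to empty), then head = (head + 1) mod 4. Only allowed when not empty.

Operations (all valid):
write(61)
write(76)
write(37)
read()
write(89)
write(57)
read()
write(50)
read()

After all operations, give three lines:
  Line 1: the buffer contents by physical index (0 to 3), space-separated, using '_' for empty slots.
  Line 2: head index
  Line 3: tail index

write(61): buf=[61 _ _ _], head=0, tail=1, size=1
write(76): buf=[61 76 _ _], head=0, tail=2, size=2
write(37): buf=[61 76 37 _], head=0, tail=3, size=3
read(): buf=[_ 76 37 _], head=1, tail=3, size=2
write(89): buf=[_ 76 37 89], head=1, tail=0, size=3
write(57): buf=[57 76 37 89], head=1, tail=1, size=4
read(): buf=[57 _ 37 89], head=2, tail=1, size=3
write(50): buf=[57 50 37 89], head=2, tail=2, size=4
read(): buf=[57 50 _ 89], head=3, tail=2, size=3

Answer: 57 50 _ 89
3
2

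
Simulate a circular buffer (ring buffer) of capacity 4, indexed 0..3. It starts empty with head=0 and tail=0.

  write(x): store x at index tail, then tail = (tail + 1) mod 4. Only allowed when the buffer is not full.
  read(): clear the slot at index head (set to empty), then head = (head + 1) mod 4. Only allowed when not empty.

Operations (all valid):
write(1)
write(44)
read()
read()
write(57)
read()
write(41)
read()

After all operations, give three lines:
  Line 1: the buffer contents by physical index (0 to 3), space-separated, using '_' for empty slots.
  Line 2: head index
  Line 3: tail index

write(1): buf=[1 _ _ _], head=0, tail=1, size=1
write(44): buf=[1 44 _ _], head=0, tail=2, size=2
read(): buf=[_ 44 _ _], head=1, tail=2, size=1
read(): buf=[_ _ _ _], head=2, tail=2, size=0
write(57): buf=[_ _ 57 _], head=2, tail=3, size=1
read(): buf=[_ _ _ _], head=3, tail=3, size=0
write(41): buf=[_ _ _ 41], head=3, tail=0, size=1
read(): buf=[_ _ _ _], head=0, tail=0, size=0

Answer: _ _ _ _
0
0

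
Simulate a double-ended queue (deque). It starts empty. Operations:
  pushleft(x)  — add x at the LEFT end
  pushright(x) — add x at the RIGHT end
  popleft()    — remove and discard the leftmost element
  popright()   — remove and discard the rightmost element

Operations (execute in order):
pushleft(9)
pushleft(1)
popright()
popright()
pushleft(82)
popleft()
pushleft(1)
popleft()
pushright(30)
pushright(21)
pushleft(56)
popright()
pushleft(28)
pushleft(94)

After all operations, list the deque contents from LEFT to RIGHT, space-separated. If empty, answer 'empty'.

pushleft(9): [9]
pushleft(1): [1, 9]
popright(): [1]
popright(): []
pushleft(82): [82]
popleft(): []
pushleft(1): [1]
popleft(): []
pushright(30): [30]
pushright(21): [30, 21]
pushleft(56): [56, 30, 21]
popright(): [56, 30]
pushleft(28): [28, 56, 30]
pushleft(94): [94, 28, 56, 30]

Answer: 94 28 56 30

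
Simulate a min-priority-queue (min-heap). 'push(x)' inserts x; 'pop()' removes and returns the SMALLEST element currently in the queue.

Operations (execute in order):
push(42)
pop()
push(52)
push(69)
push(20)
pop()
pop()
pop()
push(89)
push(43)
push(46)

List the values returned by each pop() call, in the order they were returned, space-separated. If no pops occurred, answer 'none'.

push(42): heap contents = [42]
pop() → 42: heap contents = []
push(52): heap contents = [52]
push(69): heap contents = [52, 69]
push(20): heap contents = [20, 52, 69]
pop() → 20: heap contents = [52, 69]
pop() → 52: heap contents = [69]
pop() → 69: heap contents = []
push(89): heap contents = [89]
push(43): heap contents = [43, 89]
push(46): heap contents = [43, 46, 89]

Answer: 42 20 52 69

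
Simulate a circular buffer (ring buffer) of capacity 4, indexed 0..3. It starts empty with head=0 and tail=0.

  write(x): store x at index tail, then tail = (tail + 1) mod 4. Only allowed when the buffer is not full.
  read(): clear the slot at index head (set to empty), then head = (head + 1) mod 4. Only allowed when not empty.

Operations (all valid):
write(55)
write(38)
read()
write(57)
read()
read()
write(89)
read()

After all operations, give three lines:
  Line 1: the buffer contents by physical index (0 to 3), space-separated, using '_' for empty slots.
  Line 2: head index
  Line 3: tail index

write(55): buf=[55 _ _ _], head=0, tail=1, size=1
write(38): buf=[55 38 _ _], head=0, tail=2, size=2
read(): buf=[_ 38 _ _], head=1, tail=2, size=1
write(57): buf=[_ 38 57 _], head=1, tail=3, size=2
read(): buf=[_ _ 57 _], head=2, tail=3, size=1
read(): buf=[_ _ _ _], head=3, tail=3, size=0
write(89): buf=[_ _ _ 89], head=3, tail=0, size=1
read(): buf=[_ _ _ _], head=0, tail=0, size=0

Answer: _ _ _ _
0
0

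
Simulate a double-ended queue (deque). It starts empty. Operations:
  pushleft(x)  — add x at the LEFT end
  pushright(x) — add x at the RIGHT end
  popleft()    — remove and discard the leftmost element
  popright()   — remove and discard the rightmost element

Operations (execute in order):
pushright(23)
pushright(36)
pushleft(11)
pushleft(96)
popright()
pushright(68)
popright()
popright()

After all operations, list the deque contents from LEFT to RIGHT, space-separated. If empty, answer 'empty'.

Answer: 96 11

Derivation:
pushright(23): [23]
pushright(36): [23, 36]
pushleft(11): [11, 23, 36]
pushleft(96): [96, 11, 23, 36]
popright(): [96, 11, 23]
pushright(68): [96, 11, 23, 68]
popright(): [96, 11, 23]
popright(): [96, 11]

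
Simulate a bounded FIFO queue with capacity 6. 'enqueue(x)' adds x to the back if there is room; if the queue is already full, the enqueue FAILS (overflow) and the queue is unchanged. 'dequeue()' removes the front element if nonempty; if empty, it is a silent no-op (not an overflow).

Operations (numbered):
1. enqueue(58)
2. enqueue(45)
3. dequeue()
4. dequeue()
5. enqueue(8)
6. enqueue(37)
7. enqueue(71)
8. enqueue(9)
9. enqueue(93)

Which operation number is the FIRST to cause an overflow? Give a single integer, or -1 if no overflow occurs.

1. enqueue(58): size=1
2. enqueue(45): size=2
3. dequeue(): size=1
4. dequeue(): size=0
5. enqueue(8): size=1
6. enqueue(37): size=2
7. enqueue(71): size=3
8. enqueue(9): size=4
9. enqueue(93): size=5

Answer: -1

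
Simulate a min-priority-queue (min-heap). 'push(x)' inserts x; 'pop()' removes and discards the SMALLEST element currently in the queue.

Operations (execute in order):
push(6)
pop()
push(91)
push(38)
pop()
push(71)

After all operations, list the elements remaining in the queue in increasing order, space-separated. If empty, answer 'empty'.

Answer: 71 91

Derivation:
push(6): heap contents = [6]
pop() → 6: heap contents = []
push(91): heap contents = [91]
push(38): heap contents = [38, 91]
pop() → 38: heap contents = [91]
push(71): heap contents = [71, 91]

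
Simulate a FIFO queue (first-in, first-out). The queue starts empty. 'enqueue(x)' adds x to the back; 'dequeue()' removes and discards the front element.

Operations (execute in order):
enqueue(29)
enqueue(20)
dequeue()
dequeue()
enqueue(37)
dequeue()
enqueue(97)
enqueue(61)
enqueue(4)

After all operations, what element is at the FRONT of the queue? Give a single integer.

Answer: 97

Derivation:
enqueue(29): queue = [29]
enqueue(20): queue = [29, 20]
dequeue(): queue = [20]
dequeue(): queue = []
enqueue(37): queue = [37]
dequeue(): queue = []
enqueue(97): queue = [97]
enqueue(61): queue = [97, 61]
enqueue(4): queue = [97, 61, 4]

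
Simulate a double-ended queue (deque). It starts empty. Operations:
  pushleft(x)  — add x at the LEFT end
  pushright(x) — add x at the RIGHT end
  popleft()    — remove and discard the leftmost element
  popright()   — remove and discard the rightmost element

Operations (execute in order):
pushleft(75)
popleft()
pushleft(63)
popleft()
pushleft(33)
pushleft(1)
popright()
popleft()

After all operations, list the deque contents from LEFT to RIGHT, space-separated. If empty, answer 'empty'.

pushleft(75): [75]
popleft(): []
pushleft(63): [63]
popleft(): []
pushleft(33): [33]
pushleft(1): [1, 33]
popright(): [1]
popleft(): []

Answer: empty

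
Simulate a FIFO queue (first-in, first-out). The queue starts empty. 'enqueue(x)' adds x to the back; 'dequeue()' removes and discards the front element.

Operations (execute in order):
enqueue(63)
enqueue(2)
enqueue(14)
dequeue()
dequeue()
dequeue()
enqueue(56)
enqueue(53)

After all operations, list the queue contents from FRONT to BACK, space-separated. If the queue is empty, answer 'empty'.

Answer: 56 53

Derivation:
enqueue(63): [63]
enqueue(2): [63, 2]
enqueue(14): [63, 2, 14]
dequeue(): [2, 14]
dequeue(): [14]
dequeue(): []
enqueue(56): [56]
enqueue(53): [56, 53]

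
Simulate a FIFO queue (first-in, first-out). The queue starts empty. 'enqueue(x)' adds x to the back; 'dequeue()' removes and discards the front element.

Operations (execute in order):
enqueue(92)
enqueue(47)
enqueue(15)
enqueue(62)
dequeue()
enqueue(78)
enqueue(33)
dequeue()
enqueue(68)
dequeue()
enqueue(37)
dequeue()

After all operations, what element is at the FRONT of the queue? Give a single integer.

Answer: 78

Derivation:
enqueue(92): queue = [92]
enqueue(47): queue = [92, 47]
enqueue(15): queue = [92, 47, 15]
enqueue(62): queue = [92, 47, 15, 62]
dequeue(): queue = [47, 15, 62]
enqueue(78): queue = [47, 15, 62, 78]
enqueue(33): queue = [47, 15, 62, 78, 33]
dequeue(): queue = [15, 62, 78, 33]
enqueue(68): queue = [15, 62, 78, 33, 68]
dequeue(): queue = [62, 78, 33, 68]
enqueue(37): queue = [62, 78, 33, 68, 37]
dequeue(): queue = [78, 33, 68, 37]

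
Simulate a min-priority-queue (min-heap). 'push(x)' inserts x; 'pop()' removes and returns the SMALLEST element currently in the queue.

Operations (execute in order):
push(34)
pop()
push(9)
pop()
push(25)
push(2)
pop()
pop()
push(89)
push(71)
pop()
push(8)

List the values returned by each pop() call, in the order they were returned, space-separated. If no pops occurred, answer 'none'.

push(34): heap contents = [34]
pop() → 34: heap contents = []
push(9): heap contents = [9]
pop() → 9: heap contents = []
push(25): heap contents = [25]
push(2): heap contents = [2, 25]
pop() → 2: heap contents = [25]
pop() → 25: heap contents = []
push(89): heap contents = [89]
push(71): heap contents = [71, 89]
pop() → 71: heap contents = [89]
push(8): heap contents = [8, 89]

Answer: 34 9 2 25 71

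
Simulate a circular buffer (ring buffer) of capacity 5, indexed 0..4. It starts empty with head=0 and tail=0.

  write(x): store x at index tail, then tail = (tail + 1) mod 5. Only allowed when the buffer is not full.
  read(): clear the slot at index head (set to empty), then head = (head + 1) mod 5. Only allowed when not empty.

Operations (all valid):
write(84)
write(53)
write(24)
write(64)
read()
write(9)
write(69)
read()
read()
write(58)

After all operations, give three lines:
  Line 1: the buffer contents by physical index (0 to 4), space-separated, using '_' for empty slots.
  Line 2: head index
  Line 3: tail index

Answer: 69 58 _ 64 9
3
2

Derivation:
write(84): buf=[84 _ _ _ _], head=0, tail=1, size=1
write(53): buf=[84 53 _ _ _], head=0, tail=2, size=2
write(24): buf=[84 53 24 _ _], head=0, tail=3, size=3
write(64): buf=[84 53 24 64 _], head=0, tail=4, size=4
read(): buf=[_ 53 24 64 _], head=1, tail=4, size=3
write(9): buf=[_ 53 24 64 9], head=1, tail=0, size=4
write(69): buf=[69 53 24 64 9], head=1, tail=1, size=5
read(): buf=[69 _ 24 64 9], head=2, tail=1, size=4
read(): buf=[69 _ _ 64 9], head=3, tail=1, size=3
write(58): buf=[69 58 _ 64 9], head=3, tail=2, size=4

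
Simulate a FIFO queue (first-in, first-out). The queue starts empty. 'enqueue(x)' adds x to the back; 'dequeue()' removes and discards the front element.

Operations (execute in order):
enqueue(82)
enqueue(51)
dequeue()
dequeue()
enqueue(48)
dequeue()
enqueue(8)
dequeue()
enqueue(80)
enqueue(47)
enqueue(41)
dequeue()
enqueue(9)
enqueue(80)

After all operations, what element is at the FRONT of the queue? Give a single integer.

Answer: 47

Derivation:
enqueue(82): queue = [82]
enqueue(51): queue = [82, 51]
dequeue(): queue = [51]
dequeue(): queue = []
enqueue(48): queue = [48]
dequeue(): queue = []
enqueue(8): queue = [8]
dequeue(): queue = []
enqueue(80): queue = [80]
enqueue(47): queue = [80, 47]
enqueue(41): queue = [80, 47, 41]
dequeue(): queue = [47, 41]
enqueue(9): queue = [47, 41, 9]
enqueue(80): queue = [47, 41, 9, 80]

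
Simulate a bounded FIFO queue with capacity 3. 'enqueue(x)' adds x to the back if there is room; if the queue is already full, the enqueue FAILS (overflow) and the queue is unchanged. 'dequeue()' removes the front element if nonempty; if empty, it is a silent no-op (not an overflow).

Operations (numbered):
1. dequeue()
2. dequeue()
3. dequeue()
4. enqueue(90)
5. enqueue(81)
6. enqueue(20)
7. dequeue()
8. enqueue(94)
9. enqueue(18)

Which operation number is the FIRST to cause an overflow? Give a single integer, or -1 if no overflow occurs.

1. dequeue(): empty, no-op, size=0
2. dequeue(): empty, no-op, size=0
3. dequeue(): empty, no-op, size=0
4. enqueue(90): size=1
5. enqueue(81): size=2
6. enqueue(20): size=3
7. dequeue(): size=2
8. enqueue(94): size=3
9. enqueue(18): size=3=cap → OVERFLOW (fail)

Answer: 9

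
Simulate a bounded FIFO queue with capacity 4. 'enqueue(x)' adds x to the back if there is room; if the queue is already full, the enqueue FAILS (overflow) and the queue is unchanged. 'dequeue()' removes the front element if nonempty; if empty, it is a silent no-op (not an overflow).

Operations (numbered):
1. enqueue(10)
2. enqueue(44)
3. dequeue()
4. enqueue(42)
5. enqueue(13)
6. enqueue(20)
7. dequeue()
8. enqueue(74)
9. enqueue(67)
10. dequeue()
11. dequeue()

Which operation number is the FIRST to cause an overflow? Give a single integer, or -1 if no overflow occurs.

1. enqueue(10): size=1
2. enqueue(44): size=2
3. dequeue(): size=1
4. enqueue(42): size=2
5. enqueue(13): size=3
6. enqueue(20): size=4
7. dequeue(): size=3
8. enqueue(74): size=4
9. enqueue(67): size=4=cap → OVERFLOW (fail)
10. dequeue(): size=3
11. dequeue(): size=2

Answer: 9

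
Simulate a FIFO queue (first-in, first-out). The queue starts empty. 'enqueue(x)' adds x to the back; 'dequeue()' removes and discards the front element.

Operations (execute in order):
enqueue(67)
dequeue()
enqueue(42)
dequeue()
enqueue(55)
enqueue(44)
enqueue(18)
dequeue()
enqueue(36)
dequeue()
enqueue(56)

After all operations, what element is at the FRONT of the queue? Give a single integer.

Answer: 18

Derivation:
enqueue(67): queue = [67]
dequeue(): queue = []
enqueue(42): queue = [42]
dequeue(): queue = []
enqueue(55): queue = [55]
enqueue(44): queue = [55, 44]
enqueue(18): queue = [55, 44, 18]
dequeue(): queue = [44, 18]
enqueue(36): queue = [44, 18, 36]
dequeue(): queue = [18, 36]
enqueue(56): queue = [18, 36, 56]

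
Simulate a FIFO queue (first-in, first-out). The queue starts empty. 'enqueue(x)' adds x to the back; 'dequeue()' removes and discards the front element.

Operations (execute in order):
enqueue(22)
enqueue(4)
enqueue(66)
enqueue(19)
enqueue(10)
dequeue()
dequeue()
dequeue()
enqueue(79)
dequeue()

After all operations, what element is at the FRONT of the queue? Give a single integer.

enqueue(22): queue = [22]
enqueue(4): queue = [22, 4]
enqueue(66): queue = [22, 4, 66]
enqueue(19): queue = [22, 4, 66, 19]
enqueue(10): queue = [22, 4, 66, 19, 10]
dequeue(): queue = [4, 66, 19, 10]
dequeue(): queue = [66, 19, 10]
dequeue(): queue = [19, 10]
enqueue(79): queue = [19, 10, 79]
dequeue(): queue = [10, 79]

Answer: 10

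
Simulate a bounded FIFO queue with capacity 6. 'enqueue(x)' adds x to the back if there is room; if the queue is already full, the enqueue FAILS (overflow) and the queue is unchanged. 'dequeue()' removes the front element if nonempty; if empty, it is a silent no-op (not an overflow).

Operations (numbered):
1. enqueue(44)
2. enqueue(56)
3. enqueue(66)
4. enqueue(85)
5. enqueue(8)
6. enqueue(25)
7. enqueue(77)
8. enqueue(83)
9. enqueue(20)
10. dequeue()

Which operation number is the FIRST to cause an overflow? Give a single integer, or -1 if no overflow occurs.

Answer: 7

Derivation:
1. enqueue(44): size=1
2. enqueue(56): size=2
3. enqueue(66): size=3
4. enqueue(85): size=4
5. enqueue(8): size=5
6. enqueue(25): size=6
7. enqueue(77): size=6=cap → OVERFLOW (fail)
8. enqueue(83): size=6=cap → OVERFLOW (fail)
9. enqueue(20): size=6=cap → OVERFLOW (fail)
10. dequeue(): size=5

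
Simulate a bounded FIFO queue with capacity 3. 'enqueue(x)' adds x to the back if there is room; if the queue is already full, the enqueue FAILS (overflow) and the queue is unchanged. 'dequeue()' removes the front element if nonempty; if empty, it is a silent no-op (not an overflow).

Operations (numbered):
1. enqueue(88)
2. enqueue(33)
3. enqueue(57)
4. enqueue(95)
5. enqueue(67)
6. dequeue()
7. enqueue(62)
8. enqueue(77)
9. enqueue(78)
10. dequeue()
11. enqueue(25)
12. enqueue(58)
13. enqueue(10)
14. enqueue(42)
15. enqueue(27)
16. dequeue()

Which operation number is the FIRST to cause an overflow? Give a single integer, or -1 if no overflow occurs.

1. enqueue(88): size=1
2. enqueue(33): size=2
3. enqueue(57): size=3
4. enqueue(95): size=3=cap → OVERFLOW (fail)
5. enqueue(67): size=3=cap → OVERFLOW (fail)
6. dequeue(): size=2
7. enqueue(62): size=3
8. enqueue(77): size=3=cap → OVERFLOW (fail)
9. enqueue(78): size=3=cap → OVERFLOW (fail)
10. dequeue(): size=2
11. enqueue(25): size=3
12. enqueue(58): size=3=cap → OVERFLOW (fail)
13. enqueue(10): size=3=cap → OVERFLOW (fail)
14. enqueue(42): size=3=cap → OVERFLOW (fail)
15. enqueue(27): size=3=cap → OVERFLOW (fail)
16. dequeue(): size=2

Answer: 4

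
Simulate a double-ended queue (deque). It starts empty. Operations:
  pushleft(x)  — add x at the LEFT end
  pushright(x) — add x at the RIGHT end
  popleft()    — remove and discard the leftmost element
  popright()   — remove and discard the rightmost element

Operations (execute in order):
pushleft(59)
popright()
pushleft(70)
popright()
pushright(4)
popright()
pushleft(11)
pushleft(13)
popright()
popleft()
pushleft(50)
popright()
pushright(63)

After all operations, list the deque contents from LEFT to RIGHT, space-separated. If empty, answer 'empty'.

pushleft(59): [59]
popright(): []
pushleft(70): [70]
popright(): []
pushright(4): [4]
popright(): []
pushleft(11): [11]
pushleft(13): [13, 11]
popright(): [13]
popleft(): []
pushleft(50): [50]
popright(): []
pushright(63): [63]

Answer: 63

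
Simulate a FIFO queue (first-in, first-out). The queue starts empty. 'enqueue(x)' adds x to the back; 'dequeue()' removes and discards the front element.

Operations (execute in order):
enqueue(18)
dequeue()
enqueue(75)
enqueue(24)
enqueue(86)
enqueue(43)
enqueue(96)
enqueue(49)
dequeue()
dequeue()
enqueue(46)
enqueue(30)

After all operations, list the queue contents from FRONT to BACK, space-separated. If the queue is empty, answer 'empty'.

Answer: 86 43 96 49 46 30

Derivation:
enqueue(18): [18]
dequeue(): []
enqueue(75): [75]
enqueue(24): [75, 24]
enqueue(86): [75, 24, 86]
enqueue(43): [75, 24, 86, 43]
enqueue(96): [75, 24, 86, 43, 96]
enqueue(49): [75, 24, 86, 43, 96, 49]
dequeue(): [24, 86, 43, 96, 49]
dequeue(): [86, 43, 96, 49]
enqueue(46): [86, 43, 96, 49, 46]
enqueue(30): [86, 43, 96, 49, 46, 30]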